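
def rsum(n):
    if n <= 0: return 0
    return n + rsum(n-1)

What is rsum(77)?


rsum(77)
= 77 + 76 + 75 + 74 + 73 + 72 + 71 + 70 + 69 + 68 + 67 + 66 + 65 + 64 + 63 + 62 + 61 + 60 + 59 + 58 + 57 + 56 + 55 + 54 + 53 + 52 + 51 + 50 + 49 + 48 + 47 + 46 + 45 + 44 + 43 + 42 + 41 + 40 + 39 + 38 + 37 + 36 + 35 + 34 + 33 + 32 + 31 + 30 + 29 + 28 + 27 + 26 + 25 + 24 + 23 + 22 + 21 + 20 + 19 + 18 + 17 + 16 + 15 + 14 + 13 + 12 + 11 + 10 + 9 + 8 + 7 + 6 + 5 + 4 + 3 + 2 + 1 + rsum(0)
= 77 + 76 + 75 + 74 + 73 + 72 + 71 + 70 + 69 + 68 + 67 + 66 + 65 + 64 + 63 + 62 + 61 + 60 + 59 + 58 + 57 + 56 + 55 + 54 + 53 + 52 + 51 + 50 + 49 + 48 + 47 + 46 + 45 + 44 + 43 + 42 + 41 + 40 + 39 + 38 + 37 + 36 + 35 + 34 + 33 + 32 + 31 + 30 + 29 + 28 + 27 + 26 + 25 + 24 + 23 + 22 + 21 + 20 + 19 + 18 + 17 + 16 + 15 + 14 + 13 + 12 + 11 + 10 + 9 + 8 + 7 + 6 + 5 + 4 + 3 + 2 + 1 + 0
= 3003

3003


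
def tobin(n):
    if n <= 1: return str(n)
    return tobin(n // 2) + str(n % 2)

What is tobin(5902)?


tobin(5902) = tobin(2951) + '0'
tobin(2951) = tobin(1475) + '1'
tobin(1475) = tobin(737) + '1'
tobin(737) = tobin(368) + '1'
tobin(368) = tobin(184) + '0'
tobin(184) = tobin(92) + '0'
tobin(92) = tobin(46) + '0'
tobin(46) = tobin(23) + '0'
tobin(23) = tobin(11) + '1'
tobin(11) = tobin(5) + '1'
tobin(5) = tobin(2) + '1'
tobin(2) = tobin(1) + '0'
tobin(1) = '1'  (base case)
Concatenating: '1' + '0' + '1' + '1' + '1' + '0' + '0' + '0' + '0' + '1' + '1' + '1' + '0' = '1011100001110'

1011100001110


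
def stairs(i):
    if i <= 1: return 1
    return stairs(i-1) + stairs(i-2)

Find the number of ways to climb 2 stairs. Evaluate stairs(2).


Building up from base cases:
stairs(0) = 1
stairs(1) = 1
stairs(2) = stairs(1) + stairs(0) = 1 + 1 = 2

2


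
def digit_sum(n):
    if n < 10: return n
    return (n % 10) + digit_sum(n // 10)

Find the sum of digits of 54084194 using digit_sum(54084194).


digit_sum(54084194) = 4 + digit_sum(5408419)
digit_sum(5408419) = 9 + digit_sum(540841)
digit_sum(540841) = 1 + digit_sum(54084)
digit_sum(54084) = 4 + digit_sum(5408)
digit_sum(5408) = 8 + digit_sum(540)
digit_sum(540) = 0 + digit_sum(54)
digit_sum(54) = 4 + digit_sum(5)
digit_sum(5) = 5  (base case)
Total: 4 + 9 + 1 + 4 + 8 + 0 + 4 + 5 = 35

35


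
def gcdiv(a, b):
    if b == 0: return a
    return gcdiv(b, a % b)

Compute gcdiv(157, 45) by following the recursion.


gcdiv(157, 45) = gcdiv(45, 22)
gcdiv(45, 22) = gcdiv(22, 1)
gcdiv(22, 1) = gcdiv(1, 0)
gcdiv(1, 0) = 1  (base case)

1


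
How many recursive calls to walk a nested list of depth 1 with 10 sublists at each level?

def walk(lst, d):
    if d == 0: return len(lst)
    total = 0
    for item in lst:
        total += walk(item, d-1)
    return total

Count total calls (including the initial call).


At depth 0 (root): 1 call
At depth 1: each of 1 parents calls walk on 10 children = 10 calls
Total: 1 + 10 = 11

11


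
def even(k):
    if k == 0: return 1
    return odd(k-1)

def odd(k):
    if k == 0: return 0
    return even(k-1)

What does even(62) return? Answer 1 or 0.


even(62) = odd(61)
odd(61) = even(60)
even(60) = odd(59)
odd(59) = even(58)
even(58) = odd(57)
odd(57) = even(56)
even(56) = odd(55)
odd(55) = even(54)
even(54) = odd(53)
odd(53) = even(52)
even(52) = odd(51)
odd(51) = even(50)
even(50) = odd(49)
odd(49) = even(48)
even(48) = odd(47)
odd(47) = even(46)
even(46) = odd(45)
odd(45) = even(44)
even(44) = odd(43)
odd(43) = even(42)
even(42) = odd(41)
odd(41) = even(40)
even(40) = odd(39)
odd(39) = even(38)
even(38) = odd(37)
odd(37) = even(36)
even(36) = odd(35)
odd(35) = even(34)
even(34) = odd(33)
odd(33) = even(32)
even(32) = odd(31)
odd(31) = even(30)
even(30) = odd(29)
odd(29) = even(28)
even(28) = odd(27)
odd(27) = even(26)
even(26) = odd(25)
odd(25) = even(24)
even(24) = odd(23)
odd(23) = even(22)
even(22) = odd(21)
odd(21) = even(20)
even(20) = odd(19)
odd(19) = even(18)
even(18) = odd(17)
odd(17) = even(16)
even(16) = odd(15)
odd(15) = even(14)
even(14) = odd(13)
odd(13) = even(12)
even(12) = odd(11)
odd(11) = even(10)
even(10) = odd(9)
odd(9) = even(8)
even(8) = odd(7)
odd(7) = even(6)
even(6) = odd(5)
odd(5) = even(4)
even(4) = odd(3)
odd(3) = even(2)
even(2) = odd(1)
odd(1) = even(0)
even(0) = 1  (base case)
Result: 1

1


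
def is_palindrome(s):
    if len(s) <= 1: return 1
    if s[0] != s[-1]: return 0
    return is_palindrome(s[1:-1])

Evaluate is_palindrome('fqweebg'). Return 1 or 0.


is_palindrome('fqweebg'): s[0]='f' != s[-1]='g' -> return 0
Result: 0 (not a palindrome)

0


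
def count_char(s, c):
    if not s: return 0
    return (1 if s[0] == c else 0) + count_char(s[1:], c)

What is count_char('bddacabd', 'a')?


s[0]='b' != 'a' -> 0
s[0]='d' != 'a' -> 0
s[0]='d' != 'a' -> 0
s[0]='a' == 'a' -> 1
s[0]='c' != 'a' -> 0
s[0]='a' == 'a' -> 1
s[0]='b' != 'a' -> 0
s[0]='d' != 'a' -> 0
Sum: 0 + 0 + 0 + 1 + 0 + 1 + 0 + 0 = 2

2


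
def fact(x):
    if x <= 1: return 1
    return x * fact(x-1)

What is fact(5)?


fact(5)
= 5 * fact(4)
= 5 * 4 * fact(3)
= 5 * 4 * 3 * fact(2)
= 5 * 4 * 3 * 2 * fact(1)
= 5 * 4 * 3 * 2 * 1
= 120

120


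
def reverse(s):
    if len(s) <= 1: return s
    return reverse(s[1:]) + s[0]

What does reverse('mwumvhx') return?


reverse('mwumvhx') = reverse('wumvhx') + 'm'
reverse('wumvhx') = reverse('umvhx') + 'w'
reverse('umvhx') = reverse('mvhx') + 'u'
reverse('mvhx') = reverse('vhx') + 'm'
reverse('vhx') = reverse('hx') + 'v'
reverse('hx') = reverse('x') + 'h'
reverse('x') = 'x'  (base case)
Concatenating: 'x' + 'h' + 'v' + 'm' + 'u' + 'w' + 'm' = 'xhvmuwm'

xhvmuwm


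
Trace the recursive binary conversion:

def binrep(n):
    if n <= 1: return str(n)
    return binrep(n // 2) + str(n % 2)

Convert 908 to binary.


binrep(908) = binrep(454) + '0'
binrep(454) = binrep(227) + '0'
binrep(227) = binrep(113) + '1'
binrep(113) = binrep(56) + '1'
binrep(56) = binrep(28) + '0'
binrep(28) = binrep(14) + '0'
binrep(14) = binrep(7) + '0'
binrep(7) = binrep(3) + '1'
binrep(3) = binrep(1) + '1'
binrep(1) = '1'  (base case)
Concatenating: '1' + '1' + '1' + '0' + '0' + '0' + '1' + '1' + '0' + '0' = '1110001100'

1110001100


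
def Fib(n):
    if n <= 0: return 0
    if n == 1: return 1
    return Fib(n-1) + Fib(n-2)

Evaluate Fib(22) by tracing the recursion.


Computing Fib(22) bottom-up:
Fib(0) = 0
Fib(1) = 1
Fib(2) = Fib(1) + Fib(0) = 1 + 0 = 1
Fib(3) = Fib(2) + Fib(1) = 1 + 1 = 2
Fib(4) = Fib(3) + Fib(2) = 2 + 1 = 3
Fib(5) = Fib(4) + Fib(3) = 3 + 2 = 5
Fib(6) = Fib(5) + Fib(4) = 5 + 3 = 8
Fib(7) = Fib(6) + Fib(5) = 8 + 5 = 13
Fib(8) = Fib(7) + Fib(6) = 13 + 8 = 21
Fib(9) = Fib(8) + Fib(7) = 21 + 13 = 34
Fib(10) = Fib(9) + Fib(8) = 34 + 21 = 55
Fib(11) = Fib(10) + Fib(9) = 55 + 34 = 89
Fib(12) = Fib(11) + Fib(10) = 89 + 55 = 144
Fib(13) = Fib(12) + Fib(11) = 144 + 89 = 233
Fib(14) = Fib(13) + Fib(12) = 233 + 144 = 377
Fib(15) = Fib(14) + Fib(13) = 377 + 233 = 610
Fib(16) = Fib(15) + Fib(14) = 610 + 377 = 987
Fib(17) = Fib(16) + Fib(15) = 987 + 610 = 1597
Fib(18) = Fib(17) + Fib(16) = 1597 + 987 = 2584
Fib(19) = Fib(18) + Fib(17) = 2584 + 1597 = 4181
Fib(20) = Fib(19) + Fib(18) = 4181 + 2584 = 6765
Fib(21) = Fib(20) + Fib(19) = 6765 + 4181 = 10946
Fib(22) = Fib(21) + Fib(20) = 10946 + 6765 = 17711

17711


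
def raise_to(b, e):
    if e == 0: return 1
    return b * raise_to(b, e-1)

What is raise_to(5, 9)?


raise_to(5, 9)
= 5 * raise_to(5, 8)
= 5 * 5 * raise_to(5, 7)
= 5 * 5 * 5 * raise_to(5, 6)
= 5 * 5 * 5 * 5 * raise_to(5, 5)
= 5 * 5 * 5 * 5 * 5 * raise_to(5, 4)
= 5 * 5 * 5 * 5 * 5 * 5 * raise_to(5, 3)
= 5 * 5 * 5 * 5 * 5 * 5 * 5 * raise_to(5, 2)
= 5 * 5 * 5 * 5 * 5 * 5 * 5 * 5 * raise_to(5, 1)
= 5 * 5 * 5 * 5 * 5 * 5 * 5 * 5 * 5 * raise_to(5, 0)
= 5 * 5 * 5 * 5 * 5 * 5 * 5 * 5 * 5 * 1
= 1953125

1953125


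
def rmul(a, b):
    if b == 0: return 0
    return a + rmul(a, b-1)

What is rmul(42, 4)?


rmul(42, 4) = 42 + rmul(42, 3)
rmul(42, 3) = 42 + rmul(42, 2)
rmul(42, 2) = 42 + rmul(42, 1)
rmul(42, 1) = 42 + rmul(42, 0)
rmul(42, 0) = 0  (base case)
Total: 42 + 42 + 42 + 42 + 0 = 168

168


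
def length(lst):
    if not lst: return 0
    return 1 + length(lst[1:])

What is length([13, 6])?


length([13, 6]) = 1 + length([6])
length([6]) = 1 + length([])
length([]) = 0  (base case)
Unwinding: 1 + 1 + 0 = 2

2


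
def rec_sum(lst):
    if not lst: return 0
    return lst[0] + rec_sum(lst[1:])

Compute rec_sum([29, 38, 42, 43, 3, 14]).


rec_sum([29, 38, 42, 43, 3, 14]) = 29 + rec_sum([38, 42, 43, 3, 14])
rec_sum([38, 42, 43, 3, 14]) = 38 + rec_sum([42, 43, 3, 14])
rec_sum([42, 43, 3, 14]) = 42 + rec_sum([43, 3, 14])
rec_sum([43, 3, 14]) = 43 + rec_sum([3, 14])
rec_sum([3, 14]) = 3 + rec_sum([14])
rec_sum([14]) = 14 + rec_sum([])
rec_sum([]) = 0  (base case)
Total: 29 + 38 + 42 + 43 + 3 + 14 + 0 = 169

169


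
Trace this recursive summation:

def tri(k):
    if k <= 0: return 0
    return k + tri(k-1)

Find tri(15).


tri(15)
= 15 + 14 + 13 + 12 + 11 + 10 + 9 + 8 + 7 + 6 + 5 + 4 + 3 + 2 + 1 + tri(0)
= 15 + 14 + 13 + 12 + 11 + 10 + 9 + 8 + 7 + 6 + 5 + 4 + 3 + 2 + 1 + 0
= 120

120


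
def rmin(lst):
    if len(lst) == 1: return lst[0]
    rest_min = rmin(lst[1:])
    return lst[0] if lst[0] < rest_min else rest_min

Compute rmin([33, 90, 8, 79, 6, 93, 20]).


rmin([33, 90, 8, 79, 6, 93, 20]): compare 33 with rmin([90, 8, 79, 6, 93, 20])
rmin([90, 8, 79, 6, 93, 20]): compare 90 with rmin([8, 79, 6, 93, 20])
rmin([8, 79, 6, 93, 20]): compare 8 with rmin([79, 6, 93, 20])
rmin([79, 6, 93, 20]): compare 79 with rmin([6, 93, 20])
rmin([6, 93, 20]): compare 6 with rmin([93, 20])
rmin([93, 20]): compare 93 with rmin([20])
rmin([20]) = 20  (base case)
Compare 93 with 20 -> 20
Compare 6 with 20 -> 6
Compare 79 with 6 -> 6
Compare 8 with 6 -> 6
Compare 90 with 6 -> 6
Compare 33 with 6 -> 6

6


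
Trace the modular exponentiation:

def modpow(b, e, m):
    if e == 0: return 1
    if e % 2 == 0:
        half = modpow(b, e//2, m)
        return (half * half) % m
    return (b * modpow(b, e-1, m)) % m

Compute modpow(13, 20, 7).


modpow(13, 20, 7): e is even, compute modpow(13, 10, 7)
  modpow(13, 10, 7): e is even, compute modpow(13, 5, 7)
    modpow(13, 5, 7): e is odd, compute modpow(13, 4, 7)
      modpow(13, 4, 7): e is even, compute modpow(13, 2, 7)
        modpow(13, 2, 7): e is even, compute modpow(13, 1, 7)
          modpow(13, 1, 7): e is odd, compute modpow(13, 0, 7)
          modpow(13, 0, 7) = 1
          (13 * 1) % 7 = 6
        half=6, (6*6) % 7 = 1
      half=1, (1*1) % 7 = 1
    (13 * 1) % 7 = 6
  half=6, (6*6) % 7 = 1
half=1, (1*1) % 7 = 1

1


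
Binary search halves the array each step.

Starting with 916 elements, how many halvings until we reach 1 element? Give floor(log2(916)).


916 / 2 = 458
458 / 2 = 229
229 / 2 = 114
114 / 2 = 57
57 / 2 = 28
28 / 2 = 14
14 / 2 = 7
7 / 2 = 3
3 / 2 = 1
Reached 1 after 9 halvings

9


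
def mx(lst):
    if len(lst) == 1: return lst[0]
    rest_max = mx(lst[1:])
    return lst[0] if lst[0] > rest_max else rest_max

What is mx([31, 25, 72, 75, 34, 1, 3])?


mx([31, 25, 72, 75, 34, 1, 3]): compare 31 with mx([25, 72, 75, 34, 1, 3])
mx([25, 72, 75, 34, 1, 3]): compare 25 with mx([72, 75, 34, 1, 3])
mx([72, 75, 34, 1, 3]): compare 72 with mx([75, 34, 1, 3])
mx([75, 34, 1, 3]): compare 75 with mx([34, 1, 3])
mx([34, 1, 3]): compare 34 with mx([1, 3])
mx([1, 3]): compare 1 with mx([3])
mx([3]) = 3  (base case)
Compare 1 with 3 -> 3
Compare 34 with 3 -> 34
Compare 75 with 34 -> 75
Compare 72 with 75 -> 75
Compare 25 with 75 -> 75
Compare 31 with 75 -> 75

75


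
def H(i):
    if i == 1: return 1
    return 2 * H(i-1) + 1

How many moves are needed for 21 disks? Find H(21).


H(21) = 2 * H(20) + 1
H(20) = 2 * H(19) + 1
H(19) = 2 * H(18) + 1
H(18) = 2 * H(17) + 1
H(17) = 2 * H(16) + 1
H(16) = 2 * H(15) + 1
H(15) = 2 * H(14) + 1
H(14) = 2 * H(13) + 1
H(13) = 2 * H(12) + 1
H(12) = 2 * H(11) + 1
H(11) = 2 * H(10) + 1
H(10) = 2 * H(9) + 1
H(9) = 2 * H(8) + 1
H(8) = 2 * H(7) + 1
H(7) = 2 * H(6) + 1
H(6) = 2 * H(5) + 1
H(5) = 2 * H(4) + 1
H(4) = 2 * H(3) + 1
H(3) = 2 * H(2) + 1
H(2) = 2 * H(1) + 1
H(1) = 1  (base case)
H(2) = 2 * 1 + 1 = 3
H(3) = 2 * 3 + 1 = 7
H(4) = 2 * 7 + 1 = 15
H(5) = 2 * 15 + 1 = 31
H(6) = 2 * 31 + 1 = 63
H(7) = 2 * 63 + 1 = 127
H(8) = 2 * 127 + 1 = 255
H(9) = 2 * 255 + 1 = 511
H(10) = 2 * 511 + 1 = 1023
H(11) = 2 * 1023 + 1 = 2047
H(12) = 2 * 2047 + 1 = 4095
H(13) = 2 * 4095 + 1 = 8191
H(14) = 2 * 8191 + 1 = 16383
H(15) = 2 * 16383 + 1 = 32767
H(16) = 2 * 32767 + 1 = 65535
H(17) = 2 * 65535 + 1 = 131071
H(18) = 2 * 131071 + 1 = 262143
H(19) = 2 * 262143 + 1 = 524287
H(20) = 2 * 524287 + 1 = 1048575
H(21) = 2 * 1048575 + 1 = 2097151

2097151


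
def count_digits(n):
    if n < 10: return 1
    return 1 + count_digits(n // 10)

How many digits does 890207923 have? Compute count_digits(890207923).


count_digits(890207923) = 1 + count_digits(89020792)
count_digits(89020792) = 1 + count_digits(8902079)
count_digits(8902079) = 1 + count_digits(890207)
count_digits(890207) = 1 + count_digits(89020)
count_digits(89020) = 1 + count_digits(8902)
count_digits(8902) = 1 + count_digits(890)
count_digits(890) = 1 + count_digits(89)
count_digits(89) = 1 + count_digits(8)
count_digits(8) = 1  (base case: 8 < 10)
Unwinding: 1 + 1 + 1 + 1 + 1 + 1 + 1 + 1 + 1 = 9

9


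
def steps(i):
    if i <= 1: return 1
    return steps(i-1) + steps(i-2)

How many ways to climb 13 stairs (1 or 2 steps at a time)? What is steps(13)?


Building up from base cases:
steps(0) = 1
steps(1) = 1
steps(2) = steps(1) + steps(0) = 1 + 1 = 2
steps(3) = steps(2) + steps(1) = 2 + 1 = 3
steps(4) = steps(3) + steps(2) = 3 + 2 = 5
steps(5) = steps(4) + steps(3) = 5 + 3 = 8
steps(6) = steps(5) + steps(4) = 8 + 5 = 13
steps(7) = steps(6) + steps(5) = 13 + 8 = 21
steps(8) = steps(7) + steps(6) = 21 + 13 = 34
steps(9) = steps(8) + steps(7) = 34 + 21 = 55
steps(10) = steps(9) + steps(8) = 55 + 34 = 89
steps(11) = steps(10) + steps(9) = 89 + 55 = 144
steps(12) = steps(11) + steps(10) = 144 + 89 = 233
steps(13) = steps(12) + steps(11) = 233 + 144 = 377

377


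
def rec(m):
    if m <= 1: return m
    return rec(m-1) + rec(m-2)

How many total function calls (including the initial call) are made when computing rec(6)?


Let C(n) = total calls for rec(n)
C(0) = 1, C(1) = 1
C(2) = 1 + C(1) + C(0) = 1 + 1 + 1 = 3
C(3) = 1 + C(2) + C(1) = 1 + 3 + 1 = 5
C(4) = 1 + C(3) + C(2) = 1 + 5 + 3 = 9
C(5) = 1 + C(4) + C(3) = 1 + 9 + 5 = 15
C(6) = 1 + C(5) + C(4) = 1 + 15 + 9 = 25

25


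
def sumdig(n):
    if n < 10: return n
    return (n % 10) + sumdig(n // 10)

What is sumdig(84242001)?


sumdig(84242001) = 1 + sumdig(8424200)
sumdig(8424200) = 0 + sumdig(842420)
sumdig(842420) = 0 + sumdig(84242)
sumdig(84242) = 2 + sumdig(8424)
sumdig(8424) = 4 + sumdig(842)
sumdig(842) = 2 + sumdig(84)
sumdig(84) = 4 + sumdig(8)
sumdig(8) = 8  (base case)
Total: 1 + 0 + 0 + 2 + 4 + 2 + 4 + 8 = 21

21


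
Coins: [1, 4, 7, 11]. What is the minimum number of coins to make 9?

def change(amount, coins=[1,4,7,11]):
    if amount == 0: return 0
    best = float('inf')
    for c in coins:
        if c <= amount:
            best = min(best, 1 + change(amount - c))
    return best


Building up with DP:
change(0) = 0
change(1) = min(1+change(0)=1+0=1) = 1
change(2) = min(1+change(1)=1+1=2) = 2
change(3) = min(1+change(2)=1+2=3) = 3
change(4) = min(1+change(3)=1+3=4, 1+change(0)=1+0=1) = 1
change(5) = min(1+change(4)=1+1=2, 1+change(1)=1+1=2) = 2
change(6) = min(1+change(5)=1+2=3, 1+change(2)=1+2=3) = 3
change(7) = min(1+change(6)=1+3=4, 1+change(3)=1+3=4, 1+change(0)=1+0=1) = 1
change(8) = min(1+change(7)=1+1=2, 1+change(4)=1+1=2, 1+change(1)=1+1=2) = 2
change(9) = min(1+change(8)=1+2=3, 1+change(5)=1+2=3, 1+change(2)=1+2=3) = 3

3


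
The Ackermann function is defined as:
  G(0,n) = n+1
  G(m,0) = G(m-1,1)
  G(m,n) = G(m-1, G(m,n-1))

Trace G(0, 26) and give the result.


G(0, 26) = 27
Result: G(0, 26) = 27

27


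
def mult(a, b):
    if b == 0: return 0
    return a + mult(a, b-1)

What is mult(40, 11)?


mult(40, 11) = 40 + mult(40, 10)
mult(40, 10) = 40 + mult(40, 9)
mult(40, 9) = 40 + mult(40, 8)
mult(40, 8) = 40 + mult(40, 7)
mult(40, 7) = 40 + mult(40, 6)
mult(40, 6) = 40 + mult(40, 5)
mult(40, 5) = 40 + mult(40, 4)
mult(40, 4) = 40 + mult(40, 3)
mult(40, 3) = 40 + mult(40, 2)
mult(40, 2) = 40 + mult(40, 1)
mult(40, 1) = 40 + mult(40, 0)
mult(40, 0) = 0  (base case)
Total: 40 + 40 + 40 + 40 + 40 + 40 + 40 + 40 + 40 + 40 + 40 + 0 = 440

440


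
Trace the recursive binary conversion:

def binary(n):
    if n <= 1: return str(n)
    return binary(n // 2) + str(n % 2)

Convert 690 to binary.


binary(690) = binary(345) + '0'
binary(345) = binary(172) + '1'
binary(172) = binary(86) + '0'
binary(86) = binary(43) + '0'
binary(43) = binary(21) + '1'
binary(21) = binary(10) + '1'
binary(10) = binary(5) + '0'
binary(5) = binary(2) + '1'
binary(2) = binary(1) + '0'
binary(1) = '1'  (base case)
Concatenating: '1' + '0' + '1' + '0' + '1' + '1' + '0' + '0' + '1' + '0' = '1010110010'

1010110010


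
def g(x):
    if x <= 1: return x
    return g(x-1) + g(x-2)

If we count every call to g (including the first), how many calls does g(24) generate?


Let C(n) = total calls for g(n)
C(0) = 1, C(1) = 1
C(2) = 1 + C(1) + C(0) = 1 + 1 + 1 = 3
C(3) = 1 + C(2) + C(1) = 1 + 3 + 1 = 5
C(4) = 1 + C(3) + C(2) = 1 + 5 + 3 = 9
C(5) = 1 + C(4) + C(3) = 1 + 9 + 5 = 15
C(6) = 1 + C(5) + C(4) = 1 + 15 + 9 = 25
C(7) = 1 + C(6) + C(5) = 1 + 25 + 15 = 41
C(8) = 1 + C(7) + C(6) = 1 + 41 + 25 = 67
C(9) = 1 + C(8) + C(7) = 1 + 67 + 41 = 109
C(10) = 1 + C(9) + C(8) = 1 + 109 + 67 = 177
C(11) = 1 + C(10) + C(9) = 1 + 177 + 109 = 287
C(12) = 1 + C(11) + C(10) = 1 + 287 + 177 = 465
C(13) = 1 + C(12) + C(11) = 1 + 465 + 287 = 753
C(14) = 1 + C(13) + C(12) = 1 + 753 + 465 = 1219
C(15) = 1 + C(14) + C(13) = 1 + 1219 + 753 = 1973
C(16) = 1 + C(15) + C(14) = 1 + 1973 + 1219 = 3193
C(17) = 1 + C(16) + C(15) = 1 + 3193 + 1973 = 5167
C(18) = 1 + C(17) + C(16) = 1 + 5167 + 3193 = 8361
C(19) = 1 + C(18) + C(17) = 1 + 8361 + 5167 = 13529
C(20) = 1 + C(19) + C(18) = 1 + 13529 + 8361 = 21891
C(21) = 1 + C(20) + C(19) = 1 + 21891 + 13529 = 35421
C(22) = 1 + C(21) + C(20) = 1 + 35421 + 21891 = 57313
C(23) = 1 + C(22) + C(21) = 1 + 57313 + 35421 = 92735
C(24) = 1 + C(23) + C(22) = 1 + 92735 + 57313 = 150049

150049


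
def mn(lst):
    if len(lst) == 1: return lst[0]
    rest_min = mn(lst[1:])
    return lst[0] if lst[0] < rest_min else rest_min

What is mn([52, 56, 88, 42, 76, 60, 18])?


mn([52, 56, 88, 42, 76, 60, 18]): compare 52 with mn([56, 88, 42, 76, 60, 18])
mn([56, 88, 42, 76, 60, 18]): compare 56 with mn([88, 42, 76, 60, 18])
mn([88, 42, 76, 60, 18]): compare 88 with mn([42, 76, 60, 18])
mn([42, 76, 60, 18]): compare 42 with mn([76, 60, 18])
mn([76, 60, 18]): compare 76 with mn([60, 18])
mn([60, 18]): compare 60 with mn([18])
mn([18]) = 18  (base case)
Compare 60 with 18 -> 18
Compare 76 with 18 -> 18
Compare 42 with 18 -> 18
Compare 88 with 18 -> 18
Compare 56 with 18 -> 18
Compare 52 with 18 -> 18

18


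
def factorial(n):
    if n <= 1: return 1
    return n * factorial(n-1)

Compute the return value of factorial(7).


factorial(7)
= 7 * factorial(6)
= 7 * 6 * factorial(5)
= 7 * 6 * 5 * factorial(4)
= 7 * 6 * 5 * 4 * factorial(3)
= 7 * 6 * 5 * 4 * 3 * factorial(2)
= 7 * 6 * 5 * 4 * 3 * 2 * factorial(1)
= 7 * 6 * 5 * 4 * 3 * 2 * 1
= 5040

5040


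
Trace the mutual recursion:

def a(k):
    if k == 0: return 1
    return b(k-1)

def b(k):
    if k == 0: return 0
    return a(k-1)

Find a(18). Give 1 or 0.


a(18) = b(17)
b(17) = a(16)
a(16) = b(15)
b(15) = a(14)
a(14) = b(13)
b(13) = a(12)
a(12) = b(11)
b(11) = a(10)
a(10) = b(9)
b(9) = a(8)
a(8) = b(7)
b(7) = a(6)
a(6) = b(5)
b(5) = a(4)
a(4) = b(3)
b(3) = a(2)
a(2) = b(1)
b(1) = a(0)
a(0) = 1  (base case)
Result: 1

1


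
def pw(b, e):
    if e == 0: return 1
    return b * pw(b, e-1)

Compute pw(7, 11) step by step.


pw(7, 11)
= 7 * pw(7, 10)
= 7 * 7 * pw(7, 9)
= 7 * 7 * 7 * pw(7, 8)
= 7 * 7 * 7 * 7 * pw(7, 7)
= 7 * 7 * 7 * 7 * 7 * pw(7, 6)
= 7 * 7 * 7 * 7 * 7 * 7 * pw(7, 5)
= 7 * 7 * 7 * 7 * 7 * 7 * 7 * pw(7, 4)
= 7 * 7 * 7 * 7 * 7 * 7 * 7 * 7 * pw(7, 3)
= 7 * 7 * 7 * 7 * 7 * 7 * 7 * 7 * 7 * pw(7, 2)
= 7 * 7 * 7 * 7 * 7 * 7 * 7 * 7 * 7 * 7 * pw(7, 1)
= 7 * 7 * 7 * 7 * 7 * 7 * 7 * 7 * 7 * 7 * 7 * pw(7, 0)
= 7 * 7 * 7 * 7 * 7 * 7 * 7 * 7 * 7 * 7 * 7 * 1
= 1977326743

1977326743


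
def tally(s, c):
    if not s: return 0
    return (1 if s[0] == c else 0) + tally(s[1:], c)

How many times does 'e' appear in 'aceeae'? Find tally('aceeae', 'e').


s[0]='a' != 'e' -> 0
s[0]='c' != 'e' -> 0
s[0]='e' == 'e' -> 1
s[0]='e' == 'e' -> 1
s[0]='a' != 'e' -> 0
s[0]='e' == 'e' -> 1
Sum: 0 + 0 + 1 + 1 + 0 + 1 = 3

3


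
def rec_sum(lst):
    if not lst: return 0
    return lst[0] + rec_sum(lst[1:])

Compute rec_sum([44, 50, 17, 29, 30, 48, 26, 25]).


rec_sum([44, 50, 17, 29, 30, 48, 26, 25]) = 44 + rec_sum([50, 17, 29, 30, 48, 26, 25])
rec_sum([50, 17, 29, 30, 48, 26, 25]) = 50 + rec_sum([17, 29, 30, 48, 26, 25])
rec_sum([17, 29, 30, 48, 26, 25]) = 17 + rec_sum([29, 30, 48, 26, 25])
rec_sum([29, 30, 48, 26, 25]) = 29 + rec_sum([30, 48, 26, 25])
rec_sum([30, 48, 26, 25]) = 30 + rec_sum([48, 26, 25])
rec_sum([48, 26, 25]) = 48 + rec_sum([26, 25])
rec_sum([26, 25]) = 26 + rec_sum([25])
rec_sum([25]) = 25 + rec_sum([])
rec_sum([]) = 0  (base case)
Total: 44 + 50 + 17 + 29 + 30 + 48 + 26 + 25 + 0 = 269

269


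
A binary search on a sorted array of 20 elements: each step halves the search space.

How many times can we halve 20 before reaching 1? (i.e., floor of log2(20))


20 / 2 = 10
10 / 2 = 5
5 / 2 = 2
2 / 2 = 1
Reached 1 after 4 halvings

4


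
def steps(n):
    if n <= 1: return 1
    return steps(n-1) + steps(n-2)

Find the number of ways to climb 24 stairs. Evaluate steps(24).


Building up from base cases:
steps(0) = 1
steps(1) = 1
steps(2) = steps(1) + steps(0) = 1 + 1 = 2
steps(3) = steps(2) + steps(1) = 2 + 1 = 3
steps(4) = steps(3) + steps(2) = 3 + 2 = 5
steps(5) = steps(4) + steps(3) = 5 + 3 = 8
steps(6) = steps(5) + steps(4) = 8 + 5 = 13
steps(7) = steps(6) + steps(5) = 13 + 8 = 21
steps(8) = steps(7) + steps(6) = 21 + 13 = 34
steps(9) = steps(8) + steps(7) = 34 + 21 = 55
steps(10) = steps(9) + steps(8) = 55 + 34 = 89
steps(11) = steps(10) + steps(9) = 89 + 55 = 144
steps(12) = steps(11) + steps(10) = 144 + 89 = 233
steps(13) = steps(12) + steps(11) = 233 + 144 = 377
steps(14) = steps(13) + steps(12) = 377 + 233 = 610
steps(15) = steps(14) + steps(13) = 610 + 377 = 987
steps(16) = steps(15) + steps(14) = 987 + 610 = 1597
steps(17) = steps(16) + steps(15) = 1597 + 987 = 2584
steps(18) = steps(17) + steps(16) = 2584 + 1597 = 4181
steps(19) = steps(18) + steps(17) = 4181 + 2584 = 6765
steps(20) = steps(19) + steps(18) = 6765 + 4181 = 10946
steps(21) = steps(20) + steps(19) = 10946 + 6765 = 17711
steps(22) = steps(21) + steps(20) = 17711 + 10946 = 28657
steps(23) = steps(22) + steps(21) = 28657 + 17711 = 46368
steps(24) = steps(23) + steps(22) = 46368 + 28657 = 75025

75025


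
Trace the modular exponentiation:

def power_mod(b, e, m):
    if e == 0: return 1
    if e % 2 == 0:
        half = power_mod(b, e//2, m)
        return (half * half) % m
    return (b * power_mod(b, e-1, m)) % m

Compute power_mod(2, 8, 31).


power_mod(2, 8, 31): e is even, compute power_mod(2, 4, 31)
  power_mod(2, 4, 31): e is even, compute power_mod(2, 2, 31)
    power_mod(2, 2, 31): e is even, compute power_mod(2, 1, 31)
      power_mod(2, 1, 31): e is odd, compute power_mod(2, 0, 31)
        power_mod(2, 0, 31) = 1
      (2 * 1) % 31 = 2
    half=2, (2*2) % 31 = 4
  half=4, (4*4) % 31 = 16
half=16, (16*16) % 31 = 8

8


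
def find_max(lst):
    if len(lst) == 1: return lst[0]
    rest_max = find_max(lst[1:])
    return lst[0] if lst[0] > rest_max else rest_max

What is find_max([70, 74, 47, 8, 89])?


find_max([70, 74, 47, 8, 89]): compare 70 with find_max([74, 47, 8, 89])
find_max([74, 47, 8, 89]): compare 74 with find_max([47, 8, 89])
find_max([47, 8, 89]): compare 47 with find_max([8, 89])
find_max([8, 89]): compare 8 with find_max([89])
find_max([89]) = 89  (base case)
Compare 8 with 89 -> 89
Compare 47 with 89 -> 89
Compare 74 with 89 -> 89
Compare 70 with 89 -> 89

89


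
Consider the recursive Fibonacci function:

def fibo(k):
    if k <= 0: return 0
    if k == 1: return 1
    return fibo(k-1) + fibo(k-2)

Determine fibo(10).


Computing fibo(10) bottom-up:
fibo(0) = 0
fibo(1) = 1
fibo(2) = fibo(1) + fibo(0) = 1 + 0 = 1
fibo(3) = fibo(2) + fibo(1) = 1 + 1 = 2
fibo(4) = fibo(3) + fibo(2) = 2 + 1 = 3
fibo(5) = fibo(4) + fibo(3) = 3 + 2 = 5
fibo(6) = fibo(5) + fibo(4) = 5 + 3 = 8
fibo(7) = fibo(6) + fibo(5) = 8 + 5 = 13
fibo(8) = fibo(7) + fibo(6) = 13 + 8 = 21
fibo(9) = fibo(8) + fibo(7) = 21 + 13 = 34
fibo(10) = fibo(9) + fibo(8) = 34 + 21 = 55

55


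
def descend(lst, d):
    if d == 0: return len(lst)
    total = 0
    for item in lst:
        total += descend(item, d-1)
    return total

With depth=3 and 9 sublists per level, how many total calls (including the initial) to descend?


At depth 0 (root): 1 call
At depth 1: each of 1 parents calls descend on 9 children = 9 calls
At depth 2: each of 9 parents calls descend on 9 children = 81 calls
At depth 3: each of 81 parents calls descend on 9 children = 729 calls
Total: 1 + 9 + 81 + 729 = 820

820


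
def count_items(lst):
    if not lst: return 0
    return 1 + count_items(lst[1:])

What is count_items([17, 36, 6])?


count_items([17, 36, 6]) = 1 + count_items([36, 6])
count_items([36, 6]) = 1 + count_items([6])
count_items([6]) = 1 + count_items([])
count_items([]) = 0  (base case)
Unwinding: 1 + 1 + 1 + 0 = 3

3


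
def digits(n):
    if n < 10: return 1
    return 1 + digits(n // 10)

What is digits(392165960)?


digits(392165960) = 1 + digits(39216596)
digits(39216596) = 1 + digits(3921659)
digits(3921659) = 1 + digits(392165)
digits(392165) = 1 + digits(39216)
digits(39216) = 1 + digits(3921)
digits(3921) = 1 + digits(392)
digits(392) = 1 + digits(39)
digits(39) = 1 + digits(3)
digits(3) = 1  (base case: 3 < 10)
Unwinding: 1 + 1 + 1 + 1 + 1 + 1 + 1 + 1 + 1 = 9

9


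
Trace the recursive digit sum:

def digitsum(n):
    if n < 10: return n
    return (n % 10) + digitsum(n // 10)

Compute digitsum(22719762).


digitsum(22719762) = 2 + digitsum(2271976)
digitsum(2271976) = 6 + digitsum(227197)
digitsum(227197) = 7 + digitsum(22719)
digitsum(22719) = 9 + digitsum(2271)
digitsum(2271) = 1 + digitsum(227)
digitsum(227) = 7 + digitsum(22)
digitsum(22) = 2 + digitsum(2)
digitsum(2) = 2  (base case)
Total: 2 + 6 + 7 + 9 + 1 + 7 + 2 + 2 = 36

36


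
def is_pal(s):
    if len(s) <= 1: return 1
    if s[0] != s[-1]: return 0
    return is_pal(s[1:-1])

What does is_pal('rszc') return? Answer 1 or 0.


is_pal('rszc'): s[0]='r' != s[-1]='c' -> return 0
Result: 0 (not a palindrome)

0


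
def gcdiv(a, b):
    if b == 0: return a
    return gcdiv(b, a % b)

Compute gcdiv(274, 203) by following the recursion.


gcdiv(274, 203) = gcdiv(203, 71)
gcdiv(203, 71) = gcdiv(71, 61)
gcdiv(71, 61) = gcdiv(61, 10)
gcdiv(61, 10) = gcdiv(10, 1)
gcdiv(10, 1) = gcdiv(1, 0)
gcdiv(1, 0) = 1  (base case)

1


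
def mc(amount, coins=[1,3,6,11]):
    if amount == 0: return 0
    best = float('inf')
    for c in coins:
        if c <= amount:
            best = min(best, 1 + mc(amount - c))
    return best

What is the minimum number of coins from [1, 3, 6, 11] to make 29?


Building up with DP:
mc(0) = 0
mc(1) = min(1+mc(0)=1+0=1) = 1
mc(2) = min(1+mc(1)=1+1=2) = 2
mc(3) = min(1+mc(2)=1+2=3, 1+mc(0)=1+0=1) = 1
mc(4) = min(1+mc(3)=1+1=2, 1+mc(1)=1+1=2) = 2
mc(5) = min(1+mc(4)=1+2=3, 1+mc(2)=1+2=3) = 3
mc(6) = min(1+mc(5)=1+3=4, 1+mc(3)=1+1=2, 1+mc(0)=1+0=1) = 1
mc(7) = min(1+mc(6)=1+1=2, 1+mc(4)=1+2=3, 1+mc(1)=1+1=2) = 2
mc(8) = min(1+mc(7)=1+2=3, 1+mc(5)=1+3=4, 1+mc(2)=1+2=3) = 3
mc(9) = min(1+mc(8)=1+3=4, 1+mc(6)=1+1=2, 1+mc(3)=1+1=2) = 2
mc(10) = min(1+mc(9)=1+2=3, 1+mc(7)=1+2=3, 1+mc(4)=1+2=3) = 3
mc(11) = min(1+mc(10)=1+3=4, 1+mc(8)=1+3=4, 1+mc(5)=1+3=4, 1+mc(0)=1+0=1) = 1
mc(12) = min(1+mc(11)=1+1=2, 1+mc(9)=1+2=3, 1+mc(6)=1+1=2, 1+mc(1)=1+1=2) = 2
mc(13) = min(1+mc(12)=1+2=3, 1+mc(10)=1+3=4, 1+mc(7)=1+2=3, 1+mc(2)=1+2=3) = 3
mc(14) = min(1+mc(13)=1+3=4, 1+mc(11)=1+1=2, 1+mc(8)=1+3=4, 1+mc(3)=1+1=2) = 2
mc(15) = min(1+mc(14)=1+2=3, 1+mc(12)=1+2=3, 1+mc(9)=1+2=3, 1+mc(4)=1+2=3) = 3
mc(16) = min(1+mc(15)=1+3=4, 1+mc(13)=1+3=4, 1+mc(10)=1+3=4, 1+mc(5)=1+3=4) = 4
mc(17) = min(1+mc(16)=1+4=5, 1+mc(14)=1+2=3, 1+mc(11)=1+1=2, 1+mc(6)=1+1=2) = 2
mc(18) = min(1+mc(17)=1+2=3, 1+mc(15)=1+3=4, 1+mc(12)=1+2=3, 1+mc(7)=1+2=3) = 3
mc(19) = min(1+mc(18)=1+3=4, 1+mc(16)=1+4=5, 1+mc(13)=1+3=4, 1+mc(8)=1+3=4) = 4
mc(20) = min(1+mc(19)=1+4=5, 1+mc(17)=1+2=3, 1+mc(14)=1+2=3, 1+mc(9)=1+2=3) = 3
mc(21) = min(1+mc(20)=1+3=4, 1+mc(18)=1+3=4, 1+mc(15)=1+3=4, 1+mc(10)=1+3=4) = 4
mc(22) = min(1+mc(21)=1+4=5, 1+mc(19)=1+4=5, 1+mc(16)=1+4=5, 1+mc(11)=1+1=2) = 2
mc(23) = min(1+mc(22)=1+2=3, 1+mc(20)=1+3=4, 1+mc(17)=1+2=3, 1+mc(12)=1+2=3) = 3
mc(24) = min(1+mc(23)=1+3=4, 1+mc(21)=1+4=5, 1+mc(18)=1+3=4, 1+mc(13)=1+3=4) = 4
mc(25) = min(1+mc(24)=1+4=5, 1+mc(22)=1+2=3, 1+mc(19)=1+4=5, 1+mc(14)=1+2=3) = 3
mc(26) = min(1+mc(25)=1+3=4, 1+mc(23)=1+3=4, 1+mc(20)=1+3=4, 1+mc(15)=1+3=4) = 4
mc(27) = min(1+mc(26)=1+4=5, 1+mc(24)=1+4=5, 1+mc(21)=1+4=5, 1+mc(16)=1+4=5) = 5
mc(28) = min(1+mc(27)=1+5=6, 1+mc(25)=1+3=4, 1+mc(22)=1+2=3, 1+mc(17)=1+2=3) = 3
mc(29) = min(1+mc(28)=1+3=4, 1+mc(26)=1+4=5, 1+mc(23)=1+3=4, 1+mc(18)=1+3=4) = 4

4


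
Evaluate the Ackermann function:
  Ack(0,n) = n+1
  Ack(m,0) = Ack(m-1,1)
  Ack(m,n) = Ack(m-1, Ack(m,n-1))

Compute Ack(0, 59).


Ack(0, 59) = 60
Result: Ack(0, 59) = 60

60


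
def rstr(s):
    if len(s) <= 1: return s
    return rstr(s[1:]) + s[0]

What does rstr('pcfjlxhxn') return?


rstr('pcfjlxhxn') = rstr('cfjlxhxn') + 'p'
rstr('cfjlxhxn') = rstr('fjlxhxn') + 'c'
rstr('fjlxhxn') = rstr('jlxhxn') + 'f'
rstr('jlxhxn') = rstr('lxhxn') + 'j'
rstr('lxhxn') = rstr('xhxn') + 'l'
rstr('xhxn') = rstr('hxn') + 'x'
rstr('hxn') = rstr('xn') + 'h'
rstr('xn') = rstr('n') + 'x'
rstr('n') = 'n'  (base case)
Concatenating: 'n' + 'x' + 'h' + 'x' + 'l' + 'j' + 'f' + 'c' + 'p' = 'nxhxljfcp'

nxhxljfcp


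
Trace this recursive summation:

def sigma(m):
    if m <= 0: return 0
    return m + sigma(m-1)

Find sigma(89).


sigma(89)
= 89 + 88 + 87 + 86 + 85 + 84 + 83 + 82 + 81 + 80 + 79 + 78 + 77 + 76 + 75 + 74 + 73 + 72 + 71 + 70 + 69 + 68 + 67 + 66 + 65 + 64 + 63 + 62 + 61 + 60 + 59 + 58 + 57 + 56 + 55 + 54 + 53 + 52 + 51 + 50 + 49 + 48 + 47 + 46 + 45 + 44 + 43 + 42 + 41 + 40 + 39 + 38 + 37 + 36 + 35 + 34 + 33 + 32 + 31 + 30 + 29 + 28 + 27 + 26 + 25 + 24 + 23 + 22 + 21 + 20 + 19 + 18 + 17 + 16 + 15 + 14 + 13 + 12 + 11 + 10 + 9 + 8 + 7 + 6 + 5 + 4 + 3 + 2 + 1 + sigma(0)
= 89 + 88 + 87 + 86 + 85 + 84 + 83 + 82 + 81 + 80 + 79 + 78 + 77 + 76 + 75 + 74 + 73 + 72 + 71 + 70 + 69 + 68 + 67 + 66 + 65 + 64 + 63 + 62 + 61 + 60 + 59 + 58 + 57 + 56 + 55 + 54 + 53 + 52 + 51 + 50 + 49 + 48 + 47 + 46 + 45 + 44 + 43 + 42 + 41 + 40 + 39 + 38 + 37 + 36 + 35 + 34 + 33 + 32 + 31 + 30 + 29 + 28 + 27 + 26 + 25 + 24 + 23 + 22 + 21 + 20 + 19 + 18 + 17 + 16 + 15 + 14 + 13 + 12 + 11 + 10 + 9 + 8 + 7 + 6 + 5 + 4 + 3 + 2 + 1 + 0
= 4005

4005


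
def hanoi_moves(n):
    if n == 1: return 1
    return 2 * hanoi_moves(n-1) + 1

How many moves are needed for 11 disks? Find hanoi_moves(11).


hanoi_moves(11) = 2 * hanoi_moves(10) + 1
hanoi_moves(10) = 2 * hanoi_moves(9) + 1
hanoi_moves(9) = 2 * hanoi_moves(8) + 1
hanoi_moves(8) = 2 * hanoi_moves(7) + 1
hanoi_moves(7) = 2 * hanoi_moves(6) + 1
hanoi_moves(6) = 2 * hanoi_moves(5) + 1
hanoi_moves(5) = 2 * hanoi_moves(4) + 1
hanoi_moves(4) = 2 * hanoi_moves(3) + 1
hanoi_moves(3) = 2 * hanoi_moves(2) + 1
hanoi_moves(2) = 2 * hanoi_moves(1) + 1
hanoi_moves(1) = 1  (base case)
hanoi_moves(2) = 2 * 1 + 1 = 3
hanoi_moves(3) = 2 * 3 + 1 = 7
hanoi_moves(4) = 2 * 7 + 1 = 15
hanoi_moves(5) = 2 * 15 + 1 = 31
hanoi_moves(6) = 2 * 31 + 1 = 63
hanoi_moves(7) = 2 * 63 + 1 = 127
hanoi_moves(8) = 2 * 127 + 1 = 255
hanoi_moves(9) = 2 * 255 + 1 = 511
hanoi_moves(10) = 2 * 511 + 1 = 1023
hanoi_moves(11) = 2 * 1023 + 1 = 2047

2047


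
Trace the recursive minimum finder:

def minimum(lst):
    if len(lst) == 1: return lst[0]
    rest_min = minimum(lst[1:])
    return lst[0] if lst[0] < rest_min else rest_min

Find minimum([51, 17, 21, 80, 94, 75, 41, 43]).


minimum([51, 17, 21, 80, 94, 75, 41, 43]): compare 51 with minimum([17, 21, 80, 94, 75, 41, 43])
minimum([17, 21, 80, 94, 75, 41, 43]): compare 17 with minimum([21, 80, 94, 75, 41, 43])
minimum([21, 80, 94, 75, 41, 43]): compare 21 with minimum([80, 94, 75, 41, 43])
minimum([80, 94, 75, 41, 43]): compare 80 with minimum([94, 75, 41, 43])
minimum([94, 75, 41, 43]): compare 94 with minimum([75, 41, 43])
minimum([75, 41, 43]): compare 75 with minimum([41, 43])
minimum([41, 43]): compare 41 with minimum([43])
minimum([43]) = 43  (base case)
Compare 41 with 43 -> 41
Compare 75 with 41 -> 41
Compare 94 with 41 -> 41
Compare 80 with 41 -> 41
Compare 21 with 41 -> 21
Compare 17 with 21 -> 17
Compare 51 with 17 -> 17

17


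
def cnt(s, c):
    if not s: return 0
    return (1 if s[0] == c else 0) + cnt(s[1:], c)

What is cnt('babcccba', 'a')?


s[0]='b' != 'a' -> 0
s[0]='a' == 'a' -> 1
s[0]='b' != 'a' -> 0
s[0]='c' != 'a' -> 0
s[0]='c' != 'a' -> 0
s[0]='c' != 'a' -> 0
s[0]='b' != 'a' -> 0
s[0]='a' == 'a' -> 1
Sum: 0 + 1 + 0 + 0 + 0 + 0 + 0 + 1 = 2

2


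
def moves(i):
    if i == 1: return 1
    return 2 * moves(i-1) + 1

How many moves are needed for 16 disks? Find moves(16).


moves(16) = 2 * moves(15) + 1
moves(15) = 2 * moves(14) + 1
moves(14) = 2 * moves(13) + 1
moves(13) = 2 * moves(12) + 1
moves(12) = 2 * moves(11) + 1
moves(11) = 2 * moves(10) + 1
moves(10) = 2 * moves(9) + 1
moves(9) = 2 * moves(8) + 1
moves(8) = 2 * moves(7) + 1
moves(7) = 2 * moves(6) + 1
moves(6) = 2 * moves(5) + 1
moves(5) = 2 * moves(4) + 1
moves(4) = 2 * moves(3) + 1
moves(3) = 2 * moves(2) + 1
moves(2) = 2 * moves(1) + 1
moves(1) = 1  (base case)
moves(2) = 2 * 1 + 1 = 3
moves(3) = 2 * 3 + 1 = 7
moves(4) = 2 * 7 + 1 = 15
moves(5) = 2 * 15 + 1 = 31
moves(6) = 2 * 31 + 1 = 63
moves(7) = 2 * 63 + 1 = 127
moves(8) = 2 * 127 + 1 = 255
moves(9) = 2 * 255 + 1 = 511
moves(10) = 2 * 511 + 1 = 1023
moves(11) = 2 * 1023 + 1 = 2047
moves(12) = 2 * 2047 + 1 = 4095
moves(13) = 2 * 4095 + 1 = 8191
moves(14) = 2 * 8191 + 1 = 16383
moves(15) = 2 * 16383 + 1 = 32767
moves(16) = 2 * 32767 + 1 = 65535

65535


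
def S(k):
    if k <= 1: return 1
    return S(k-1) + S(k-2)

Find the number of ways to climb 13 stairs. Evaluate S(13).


Building up from base cases:
S(0) = 1
S(1) = 1
S(2) = S(1) + S(0) = 1 + 1 = 2
S(3) = S(2) + S(1) = 2 + 1 = 3
S(4) = S(3) + S(2) = 3 + 2 = 5
S(5) = S(4) + S(3) = 5 + 3 = 8
S(6) = S(5) + S(4) = 8 + 5 = 13
S(7) = S(6) + S(5) = 13 + 8 = 21
S(8) = S(7) + S(6) = 21 + 13 = 34
S(9) = S(8) + S(7) = 34 + 21 = 55
S(10) = S(9) + S(8) = 55 + 34 = 89
S(11) = S(10) + S(9) = 89 + 55 = 144
S(12) = S(11) + S(10) = 144 + 89 = 233
S(13) = S(12) + S(11) = 233 + 144 = 377

377


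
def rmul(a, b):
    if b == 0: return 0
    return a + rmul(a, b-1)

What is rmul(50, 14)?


rmul(50, 14) = 50 + rmul(50, 13)
rmul(50, 13) = 50 + rmul(50, 12)
rmul(50, 12) = 50 + rmul(50, 11)
rmul(50, 11) = 50 + rmul(50, 10)
rmul(50, 10) = 50 + rmul(50, 9)
rmul(50, 9) = 50 + rmul(50, 8)
rmul(50, 8) = 50 + rmul(50, 7)
rmul(50, 7) = 50 + rmul(50, 6)
rmul(50, 6) = 50 + rmul(50, 5)
rmul(50, 5) = 50 + rmul(50, 4)
rmul(50, 4) = 50 + rmul(50, 3)
rmul(50, 3) = 50 + rmul(50, 2)
rmul(50, 2) = 50 + rmul(50, 1)
rmul(50, 1) = 50 + rmul(50, 0)
rmul(50, 0) = 0  (base case)
Total: 50 + 50 + 50 + 50 + 50 + 50 + 50 + 50 + 50 + 50 + 50 + 50 + 50 + 50 + 0 = 700

700


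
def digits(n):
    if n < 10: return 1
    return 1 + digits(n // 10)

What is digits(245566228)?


digits(245566228) = 1 + digits(24556622)
digits(24556622) = 1 + digits(2455662)
digits(2455662) = 1 + digits(245566)
digits(245566) = 1 + digits(24556)
digits(24556) = 1 + digits(2455)
digits(2455) = 1 + digits(245)
digits(245) = 1 + digits(24)
digits(24) = 1 + digits(2)
digits(2) = 1  (base case: 2 < 10)
Unwinding: 1 + 1 + 1 + 1 + 1 + 1 + 1 + 1 + 1 = 9

9


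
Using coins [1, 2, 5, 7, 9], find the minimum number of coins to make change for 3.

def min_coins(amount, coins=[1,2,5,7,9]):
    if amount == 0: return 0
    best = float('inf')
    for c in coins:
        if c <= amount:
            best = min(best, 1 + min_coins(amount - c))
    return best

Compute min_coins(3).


Building up with DP:
min_coins(0) = 0
min_coins(1) = min(1+min_coins(0)=1+0=1) = 1
min_coins(2) = min(1+min_coins(1)=1+1=2, 1+min_coins(0)=1+0=1) = 1
min_coins(3) = min(1+min_coins(2)=1+1=2, 1+min_coins(1)=1+1=2) = 2

2


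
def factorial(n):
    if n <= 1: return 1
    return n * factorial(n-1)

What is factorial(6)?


factorial(6)
= 6 * factorial(5)
= 6 * 5 * factorial(4)
= 6 * 5 * 4 * factorial(3)
= 6 * 5 * 4 * 3 * factorial(2)
= 6 * 5 * 4 * 3 * 2 * factorial(1)
= 6 * 5 * 4 * 3 * 2 * 1
= 720

720


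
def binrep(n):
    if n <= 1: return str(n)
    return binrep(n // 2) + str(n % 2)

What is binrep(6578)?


binrep(6578) = binrep(3289) + '0'
binrep(3289) = binrep(1644) + '1'
binrep(1644) = binrep(822) + '0'
binrep(822) = binrep(411) + '0'
binrep(411) = binrep(205) + '1'
binrep(205) = binrep(102) + '1'
binrep(102) = binrep(51) + '0'
binrep(51) = binrep(25) + '1'
binrep(25) = binrep(12) + '1'
binrep(12) = binrep(6) + '0'
binrep(6) = binrep(3) + '0'
binrep(3) = binrep(1) + '1'
binrep(1) = '1'  (base case)
Concatenating: '1' + '1' + '0' + '0' + '1' + '1' + '0' + '1' + '1' + '0' + '0' + '1' + '0' = '1100110110010'

1100110110010


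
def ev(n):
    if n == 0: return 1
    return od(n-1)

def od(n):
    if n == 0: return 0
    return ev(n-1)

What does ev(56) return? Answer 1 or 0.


ev(56) = od(55)
od(55) = ev(54)
ev(54) = od(53)
od(53) = ev(52)
ev(52) = od(51)
od(51) = ev(50)
ev(50) = od(49)
od(49) = ev(48)
ev(48) = od(47)
od(47) = ev(46)
ev(46) = od(45)
od(45) = ev(44)
ev(44) = od(43)
od(43) = ev(42)
ev(42) = od(41)
od(41) = ev(40)
ev(40) = od(39)
od(39) = ev(38)
ev(38) = od(37)
od(37) = ev(36)
ev(36) = od(35)
od(35) = ev(34)
ev(34) = od(33)
od(33) = ev(32)
ev(32) = od(31)
od(31) = ev(30)
ev(30) = od(29)
od(29) = ev(28)
ev(28) = od(27)
od(27) = ev(26)
ev(26) = od(25)
od(25) = ev(24)
ev(24) = od(23)
od(23) = ev(22)
ev(22) = od(21)
od(21) = ev(20)
ev(20) = od(19)
od(19) = ev(18)
ev(18) = od(17)
od(17) = ev(16)
ev(16) = od(15)
od(15) = ev(14)
ev(14) = od(13)
od(13) = ev(12)
ev(12) = od(11)
od(11) = ev(10)
ev(10) = od(9)
od(9) = ev(8)
ev(8) = od(7)
od(7) = ev(6)
ev(6) = od(5)
od(5) = ev(4)
ev(4) = od(3)
od(3) = ev(2)
ev(2) = od(1)
od(1) = ev(0)
ev(0) = 1  (base case)
Result: 1

1


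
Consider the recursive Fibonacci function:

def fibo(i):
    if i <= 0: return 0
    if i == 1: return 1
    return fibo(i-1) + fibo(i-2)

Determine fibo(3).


Computing fibo(3) bottom-up:
fibo(0) = 0
fibo(1) = 1
fibo(2) = fibo(1) + fibo(0) = 1 + 0 = 1
fibo(3) = fibo(2) + fibo(1) = 1 + 1 = 2

2


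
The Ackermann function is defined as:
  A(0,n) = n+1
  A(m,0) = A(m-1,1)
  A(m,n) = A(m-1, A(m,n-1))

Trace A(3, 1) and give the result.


A(3, 1) = A(2, A(3, 0))
  A(3, 0) = A(2, 1)
    A(2, 1) = A(1, A(2, 0))
      A(2, 0) = A(1, 1)
        A(1, 1) = A(0, A(1, 0))
          A(1, 0) = A(0, 1)
          A(0, 1) = 2
          = A(0, 2)
          A(0, 2) = 3
      = A(1, 3)
      A(1, 3) = A(0, A(1, 2))
        A(1, 2) = A(0, A(1, 1))
          A(1, 1) = A(0, A(1, 0))
          A(1, 0) = A(0, 1)
          A(0, 1) = 2
            = A(0, 2)
          A(0, 2) = 3
          = A(0, 3)
          A(0, 3) = 4
        = A(0, 4)
        A(0, 4) = 5
  = A(2, 5)
  A(2, 5) = A(1, A(2, 4))
    A(2, 4) = A(1, A(2, 3))
      A(2, 3) = A(1, A(2, 2))
... (trace truncated)
Result: A(3, 1) = 13

13


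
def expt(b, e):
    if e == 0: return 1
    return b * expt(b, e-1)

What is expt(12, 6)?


expt(12, 6)
= 12 * expt(12, 5)
= 12 * 12 * expt(12, 4)
= 12 * 12 * 12 * expt(12, 3)
= 12 * 12 * 12 * 12 * expt(12, 2)
= 12 * 12 * 12 * 12 * 12 * expt(12, 1)
= 12 * 12 * 12 * 12 * 12 * 12 * expt(12, 0)
= 12 * 12 * 12 * 12 * 12 * 12 * 1
= 2985984

2985984
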